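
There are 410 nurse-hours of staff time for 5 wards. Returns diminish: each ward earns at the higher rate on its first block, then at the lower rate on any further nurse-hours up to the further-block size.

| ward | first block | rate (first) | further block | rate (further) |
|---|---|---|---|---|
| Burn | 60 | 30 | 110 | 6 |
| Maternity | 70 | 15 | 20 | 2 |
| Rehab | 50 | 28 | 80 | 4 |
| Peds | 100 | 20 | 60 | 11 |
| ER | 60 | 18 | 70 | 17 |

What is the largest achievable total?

Treat each block as its own option and order by rate: Burn/tier1 30 > Rehab/tier1 28 > Peds/tier1 20 > ER/tier1 18 > ER/tier2 17 > Maternity/tier1 15 > Peds/tier2 11 > Burn/tier2 6 > Rehab/tier2 4 > Maternity/tier2 2.
Burn tier1 at 30: fill all 60 — 350 left.
Rehab/tier1 (28): +50 — 300 left.
Peds tier1 at 20: fill all 100 — 200 left.
ER/tier1 (18): +60 — 140 left.
ER tier2 at 17: fill all 70 — 70 left.
Maternity tier1 at 15: fill all 70 — 0 left.
Total = 30×60 + 28×50 + 20×100 + 18×60 + 17×70 + 15×70 = 8520.

8520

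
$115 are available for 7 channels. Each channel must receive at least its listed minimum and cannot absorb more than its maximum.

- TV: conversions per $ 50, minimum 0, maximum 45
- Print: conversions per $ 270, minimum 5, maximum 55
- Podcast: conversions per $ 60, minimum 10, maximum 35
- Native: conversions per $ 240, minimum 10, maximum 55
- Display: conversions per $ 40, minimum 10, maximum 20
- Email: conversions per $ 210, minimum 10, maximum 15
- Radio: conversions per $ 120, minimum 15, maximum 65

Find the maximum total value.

Meeting every minimum uses 0+5+10+10+10+10+15 = 60 $, leaving 55.
Rank by conversions per $: Print 270 > Native 240 > Email 210 > Radio 120 > Podcast 60 > TV 50 > Display 40.
Give Print 50 more to hit its cap of 55 — 5 left.
Only 5 left; Native takes them to reach 15.
Total = 270×55 + 60×10 + 240×15 + 40×10 + 210×10 + 120×15 = 23350.

23350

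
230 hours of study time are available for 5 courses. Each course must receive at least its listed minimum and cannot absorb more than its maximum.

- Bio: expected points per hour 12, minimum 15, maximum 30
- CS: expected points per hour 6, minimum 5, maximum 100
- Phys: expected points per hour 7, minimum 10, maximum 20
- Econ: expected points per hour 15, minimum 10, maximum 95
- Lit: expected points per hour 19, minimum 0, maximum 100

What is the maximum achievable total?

3665

Meeting every minimum uses 15+5+10+10+0 = 40 hours, leaving 190.
Order the courses by expected points per hour: Lit 19 > Econ 15 > Bio 12 > Phys 7 > CS 6.
Give Lit 100 more to hit its cap of 100 — 90 left.
Econ takes 85 more to reach its cap of 95 — 5 left.
Bio: +5 (room for 15) → 20. Pool exhausted.
Total = 12×20 + 6×5 + 7×10 + 15×95 + 19×100 = 3665.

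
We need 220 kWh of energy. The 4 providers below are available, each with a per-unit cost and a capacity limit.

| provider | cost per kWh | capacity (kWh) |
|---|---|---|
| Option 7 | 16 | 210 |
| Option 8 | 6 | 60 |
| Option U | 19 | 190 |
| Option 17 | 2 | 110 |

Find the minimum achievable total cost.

1380

Use providers in increasing cost order.
Option 17 (2): use full 110 ; 110 kWh to go.
Option 8 (6): use full 60 ; 50 kWh to go.
Option 7 (16): take the remaining 50 ; done.
Option U: unused.
Cost = 110×2 + 60×6 + 50×16 = 1380.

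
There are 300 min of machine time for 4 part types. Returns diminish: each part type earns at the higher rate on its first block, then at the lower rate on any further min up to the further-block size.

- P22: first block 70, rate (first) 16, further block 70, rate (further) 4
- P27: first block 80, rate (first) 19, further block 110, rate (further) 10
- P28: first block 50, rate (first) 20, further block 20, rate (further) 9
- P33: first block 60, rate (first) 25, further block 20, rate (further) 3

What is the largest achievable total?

5540

Rank every tier by rate: P33/tier1 25 > P28/tier1 20 > P27/tier1 19 > P22/tier1 16 > P27/tier2 10 > P28/tier2 9 > P22/tier2 4 > P33/tier2 3.
P33 tier1 at 25: fill all 60 — 240 left.
P28/tier1 (20): +50 — 190 left.
P27/tier1 (19): +80 — 110 left.
Fill P22 tier1 block (70 at 16) — 40 left.
40 remain; put them into P27 tier2 at 10.
Total = 25×60 + 20×50 + 19×80 + 16×70 + 10×40 = 5540.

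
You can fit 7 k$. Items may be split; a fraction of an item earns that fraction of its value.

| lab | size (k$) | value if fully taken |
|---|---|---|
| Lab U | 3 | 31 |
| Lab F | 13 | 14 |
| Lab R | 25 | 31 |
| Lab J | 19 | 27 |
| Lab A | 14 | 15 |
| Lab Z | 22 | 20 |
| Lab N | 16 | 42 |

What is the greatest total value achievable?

Best value per unit of size first: Lab U 31/3≈10.3, Lab N 42/16≈2.62, Lab J 27/19≈1.42, Lab R 31/25≈1.24, Lab F 14/13≈1.08, Lab A 15/14≈1.07, Lab Z 20/22≈0.909.
All 3 k$ of Lab U fit (value 31) → 4 remain.
Only 4 k$ remain; take 4/16 of Lab N for value 42×4/16 = 10.5.
Total value = 41.5.

41.5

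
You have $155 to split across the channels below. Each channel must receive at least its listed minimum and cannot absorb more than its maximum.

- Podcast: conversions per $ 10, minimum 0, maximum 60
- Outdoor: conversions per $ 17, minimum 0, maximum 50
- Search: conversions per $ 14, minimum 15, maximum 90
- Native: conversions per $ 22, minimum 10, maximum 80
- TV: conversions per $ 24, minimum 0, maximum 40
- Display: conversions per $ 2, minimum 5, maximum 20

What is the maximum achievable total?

Meeting every minimum uses 0+0+15+10+0+5 = 30 $, leaving 125.
Highest conversions per $ first: TV 24 > Native 22 > Outdoor 17 > Search 14 > Podcast 10 > Display 2.
Give TV 40 more to hit its cap of 40 → 85 left.
Native takes 70 more to reach its cap of 80 → 15 left.
Outdoor has room for 50 more but only 15 remain, so it gets 15.
Total = 17×15 + 14×15 + 22×80 + 24×40 + 2×5 = 3195.

3195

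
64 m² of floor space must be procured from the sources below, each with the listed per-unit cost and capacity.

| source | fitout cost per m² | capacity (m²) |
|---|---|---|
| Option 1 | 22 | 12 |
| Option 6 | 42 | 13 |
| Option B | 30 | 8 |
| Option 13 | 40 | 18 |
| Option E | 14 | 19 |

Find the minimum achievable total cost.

Cheapest first:
Take 19 from Option E at 14 — need 45 more.
Option 1 at 22: take all 12 m² — 33 still needed.
Option B (30): use full 8 — 25 m² to go.
Take 18 from Option 13 at 40 — need 7 more.
Option 6 (42): take the remaining 7 — done.
Cost = 19×14 + 12×22 + 8×30 + 18×40 + 7×42 = 1784.

1784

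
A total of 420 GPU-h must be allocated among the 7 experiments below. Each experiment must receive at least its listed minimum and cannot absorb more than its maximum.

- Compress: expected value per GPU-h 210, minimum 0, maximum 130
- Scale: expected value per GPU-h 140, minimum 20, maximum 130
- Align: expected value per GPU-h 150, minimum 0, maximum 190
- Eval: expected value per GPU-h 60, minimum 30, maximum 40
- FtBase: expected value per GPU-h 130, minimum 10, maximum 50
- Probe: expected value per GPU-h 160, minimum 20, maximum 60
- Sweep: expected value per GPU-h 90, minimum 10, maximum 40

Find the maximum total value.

Meeting every minimum uses 0+20+0+30+10+20+10 = 90 GPU-h, leaving 330.
Order the experiments by expected value per GPU-h: Compress 210 > Probe 160 > Align 150 > Scale 140 > FtBase 130 > Sweep 90 > Eval 60.
Compress: +130 to 130 (cap) — 200 left.
Give Probe 40 more to hit its cap of 60 — 160 left.
Align has room for 190 more but only 160 remain, so it gets 160.
Total = 210×130 + 140×20 + 150×160 + 60×30 + 130×10 + 160×60 + 90×10 = 67700.

67700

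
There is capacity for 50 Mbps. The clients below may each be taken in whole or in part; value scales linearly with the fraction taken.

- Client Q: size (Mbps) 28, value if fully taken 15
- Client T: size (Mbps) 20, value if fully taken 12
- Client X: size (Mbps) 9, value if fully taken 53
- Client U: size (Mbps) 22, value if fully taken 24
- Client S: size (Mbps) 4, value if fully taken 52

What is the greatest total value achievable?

138

Sort by value density: Client S 52/4≈13, Client X 53/9≈5.89, Client U 24/22≈1.09, Client T 12/20≈0.6, Client Q 15/28≈0.536.
Take all of Client S (4 Mbps, value 52) → 46 Mbps left.
All 9 Mbps of Client X fit (value 53) → 37 remain.
Take all of Client U (22 Mbps, value 24) → 15 Mbps left.
Only 15 Mbps remain; take 15/20 of Client T for value 12×15/20 = 9.
Total value = 138.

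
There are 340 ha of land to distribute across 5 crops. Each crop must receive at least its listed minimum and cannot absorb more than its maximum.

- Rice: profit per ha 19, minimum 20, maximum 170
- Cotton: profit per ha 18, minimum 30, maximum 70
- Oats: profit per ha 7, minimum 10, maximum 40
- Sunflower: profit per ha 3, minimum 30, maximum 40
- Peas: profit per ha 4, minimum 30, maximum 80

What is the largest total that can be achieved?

Meeting every minimum uses 20+30+10+30+30 = 120 ha, leaving 220.
Order the crops by profit per ha: Rice 19 > Cotton 18 > Oats 7 > Peas 4 > Sunflower 3.
Rice takes 150 more to reach its cap of 170 ; 70 left.
Give Cotton 40 more to hit its cap of 70 ; 30 left.
Oats takes 30 more to reach its cap of 40 ; 0 left.
Total = 19×170 + 18×70 + 7×40 + 3×30 + 4×30 = 4980.

4980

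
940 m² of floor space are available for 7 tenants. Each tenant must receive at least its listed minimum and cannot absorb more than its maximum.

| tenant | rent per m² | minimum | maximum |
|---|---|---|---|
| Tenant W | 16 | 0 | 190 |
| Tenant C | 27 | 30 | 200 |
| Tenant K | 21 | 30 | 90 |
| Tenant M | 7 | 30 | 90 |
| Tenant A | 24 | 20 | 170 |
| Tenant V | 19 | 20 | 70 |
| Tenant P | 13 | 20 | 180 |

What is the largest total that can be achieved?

18360

Meeting every minimum uses 0+30+30+30+20+20+20 = 150 m², leaving 790.
Rank by rent per m²: Tenant C 27 > Tenant A 24 > Tenant K 21 > Tenant V 19 > Tenant W 16 > Tenant P 13 > Tenant M 7.
Tenant C takes 170 more to reach its cap of 200 ; 620 left.
Tenant A takes 150 more to reach its cap of 170 ; 470 left.
Give Tenant K 60 more to hit its cap of 90 ; 410 left.
Tenant V takes 50 more to reach its cap of 70 ; 360 left.
Give Tenant W 190 more to hit its cap of 190 ; 170 left.
Tenant P: +160 to 180 (cap) ; 10 left.
Tenant M: +10 (room for 60) → 40. Pool exhausted.
Total = 16×190 + 27×200 + 21×90 + 7×40 + 24×170 + 19×70 + 13×180 = 18360.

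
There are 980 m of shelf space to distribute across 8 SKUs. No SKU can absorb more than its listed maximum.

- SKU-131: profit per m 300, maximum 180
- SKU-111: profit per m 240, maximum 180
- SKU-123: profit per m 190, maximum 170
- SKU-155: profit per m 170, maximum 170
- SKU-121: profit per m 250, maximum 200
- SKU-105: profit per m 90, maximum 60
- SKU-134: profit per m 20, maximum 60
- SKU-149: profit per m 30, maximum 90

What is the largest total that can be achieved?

Order the SKUs by profit per m: SKU-131 300 > SKU-121 250 > SKU-111 240 > SKU-123 190 > SKU-155 170 > SKU-105 90 > SKU-149 30 > SKU-134 20.
Give SKU-131 180 to hit its cap of 180 → 800 left.
SKU-121 takes 200 to reach its cap of 200 → 600 left.
SKU-111: +180 to 180 (cap) → 420 left.
SKU-123: +170 to 170 (cap) → 250 left.
SKU-155: +170 to 170 (cap) → 80 left.
SKU-105 takes 60 to reach its cap of 60 → 20 left.
Only 20 left; SKU-149 takes them to reach 20.
Total = 300×180 + 240×180 + 190×170 + 170×170 + 250×200 + 90×60 + 30×20 = 214400.

214400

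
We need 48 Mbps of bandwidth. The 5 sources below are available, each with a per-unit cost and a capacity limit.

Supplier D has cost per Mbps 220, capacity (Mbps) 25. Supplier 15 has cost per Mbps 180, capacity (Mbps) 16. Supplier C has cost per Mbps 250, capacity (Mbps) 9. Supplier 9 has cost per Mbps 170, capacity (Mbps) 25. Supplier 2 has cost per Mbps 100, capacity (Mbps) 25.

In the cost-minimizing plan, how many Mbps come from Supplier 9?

23

Fill from the cheapest source first.
Supplier 2 at 100: take all 25 Mbps — 23 still needed.
Supplier 9 at 170: take 23 of its 25 — requirement met.
Supplier 15, Supplier D, Supplier C: unused.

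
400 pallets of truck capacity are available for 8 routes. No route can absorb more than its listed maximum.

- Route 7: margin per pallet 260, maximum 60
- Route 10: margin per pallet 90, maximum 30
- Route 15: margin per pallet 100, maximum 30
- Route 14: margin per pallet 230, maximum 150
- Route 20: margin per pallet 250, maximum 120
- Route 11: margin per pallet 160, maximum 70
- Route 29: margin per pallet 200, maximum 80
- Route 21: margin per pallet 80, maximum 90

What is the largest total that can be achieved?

94100

Rank by margin per pallet: Route 7 260 > Route 20 250 > Route 14 230 > Route 29 200 > Route 11 160 > Route 15 100 > Route 10 90 > Route 21 80.
Route 7: +60 to 60 (cap) — 340 left.
Give Route 20 120 to hit its cap of 120 — 220 left.
Route 14 takes 150 to reach its cap of 150 — 70 left.
Route 29: +70 (room for 80) → 70. Pool exhausted.
Total = 260×60 + 230×150 + 250×120 + 200×70 = 94100.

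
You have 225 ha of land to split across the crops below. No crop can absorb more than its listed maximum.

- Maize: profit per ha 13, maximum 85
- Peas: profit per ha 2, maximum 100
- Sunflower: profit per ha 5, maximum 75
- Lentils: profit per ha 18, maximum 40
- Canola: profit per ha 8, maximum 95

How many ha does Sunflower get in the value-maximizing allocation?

5

Highest profit per ha first: Lentils 18 > Maize 13 > Canola 8 > Sunflower 5 > Peas 2.
Lentils: +40 to 40 (cap) — 185 left.
Maize takes 85 to reach its cap of 85 — 100 left.
Canola: +95 to 95 (cap) — 5 left.
Sunflower has room for 75 but only 5 remain, so it gets 5.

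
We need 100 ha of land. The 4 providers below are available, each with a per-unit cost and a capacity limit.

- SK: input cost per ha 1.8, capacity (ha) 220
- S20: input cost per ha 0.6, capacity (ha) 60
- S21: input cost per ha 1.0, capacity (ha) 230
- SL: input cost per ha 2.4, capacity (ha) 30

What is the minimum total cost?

Cheapest first:
S20 (0.6): use full 60 — 40 ha to go.
Take 40 from S21 at 1.0 to finish.
SK, SL: unused.
Cost = 60×0.6 + 40×1.0 = 76.

76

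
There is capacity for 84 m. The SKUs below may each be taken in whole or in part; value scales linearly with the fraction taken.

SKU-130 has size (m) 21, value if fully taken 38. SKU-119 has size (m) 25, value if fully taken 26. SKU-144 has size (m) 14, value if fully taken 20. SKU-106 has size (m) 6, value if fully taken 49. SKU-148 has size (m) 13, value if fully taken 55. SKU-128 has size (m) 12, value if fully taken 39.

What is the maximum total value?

Sort by value density: SKU-106 49/6≈8.17, SKU-148 55/13≈4.23, SKU-128 39/12≈3.25, SKU-130 38/21≈1.81, SKU-144 20/14≈1.43, SKU-119 26/25≈1.04.
All 6 m of SKU-106 fit (value 49) — 78 remain.
SKU-148: take in full, 13 m for value 55 — 65 left.
All 12 m of SKU-128 fit (value 39) — 53 remain.
All 21 m of SKU-130 fit (value 38) — 32 remain.
All 14 m of SKU-144 fit (value 20) — 18 remain.
18 m left: a 18/25 share of SKU-119 gives 26×18/25 = 18.72.
Total value = 219.72.

219.72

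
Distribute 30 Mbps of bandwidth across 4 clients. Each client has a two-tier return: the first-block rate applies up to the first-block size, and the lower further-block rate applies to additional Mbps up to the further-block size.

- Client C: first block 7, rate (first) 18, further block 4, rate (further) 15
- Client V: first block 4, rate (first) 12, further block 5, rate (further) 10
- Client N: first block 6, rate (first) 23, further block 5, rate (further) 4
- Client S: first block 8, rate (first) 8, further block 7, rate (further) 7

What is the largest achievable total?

454

Rank every tier by rate: Client N/first 23 > Client C/first 18 > Client C/second 15 > Client V/first 12 > Client V/second 10 > Client S/first 8 > Client S/second 7 > Client N/second 4.
Fill Client N first block (6 at 23) ; 24 left.
Client C/first (18): +7 ; 17 left.
Client C/second (15): +4 ; 13 left.
Client V/first (12): +4 ; 9 left.
Fill Client V second block (5 at 10) ; 4 left.
Client S/first: +4 of 8 at 8; pool empty.
Total = 23×6 + 18×7 + 15×4 + 12×4 + 10×5 + 8×4 = 454.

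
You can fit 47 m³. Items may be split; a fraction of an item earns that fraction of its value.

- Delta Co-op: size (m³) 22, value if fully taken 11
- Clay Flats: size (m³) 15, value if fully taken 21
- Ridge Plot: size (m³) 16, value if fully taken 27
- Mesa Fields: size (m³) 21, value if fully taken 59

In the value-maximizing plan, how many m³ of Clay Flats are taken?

Rank by value-to-size ratio: Mesa Fields 59/21≈2.81, Ridge Plot 27/16≈1.69, Clay Flats 21/15≈1.4, Delta Co-op 11/22≈0.5.
All 21 m³ of Mesa Fields fit (value 59) — 26 remain.
Take all of Ridge Plot (16 m³, value 27) — 10 m³ left.
Fill the last 10 m³ with part of Clay Flats: 10/15 of it earns 14.

10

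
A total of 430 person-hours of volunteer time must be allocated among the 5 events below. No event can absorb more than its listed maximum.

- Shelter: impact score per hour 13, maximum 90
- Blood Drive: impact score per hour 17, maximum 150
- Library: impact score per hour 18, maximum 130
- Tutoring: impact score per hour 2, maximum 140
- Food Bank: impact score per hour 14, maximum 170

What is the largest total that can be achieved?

6990

Highest impact score per hour first: Library 18 > Blood Drive 17 > Food Bank 14 > Shelter 13 > Tutoring 2.
Library: +130 to 130 (cap) ; 300 left.
Give Blood Drive 150 to hit its cap of 150 ; 150 left.
Only 150 left; Food Bank takes them to reach 150.
Total = 17×150 + 18×130 + 14×150 = 6990.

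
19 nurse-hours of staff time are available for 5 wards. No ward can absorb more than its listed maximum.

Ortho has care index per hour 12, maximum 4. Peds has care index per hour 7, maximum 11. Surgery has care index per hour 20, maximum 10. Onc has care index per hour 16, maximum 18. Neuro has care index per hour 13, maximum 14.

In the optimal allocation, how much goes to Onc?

9

Highest care index per hour first: Surgery 20 > Onc 16 > Neuro 13 > Ortho 12 > Peds 7.
Surgery: +10 to 10 (cap) ; 9 left.
Onc has room for 18 but only 9 remain, so it gets 9.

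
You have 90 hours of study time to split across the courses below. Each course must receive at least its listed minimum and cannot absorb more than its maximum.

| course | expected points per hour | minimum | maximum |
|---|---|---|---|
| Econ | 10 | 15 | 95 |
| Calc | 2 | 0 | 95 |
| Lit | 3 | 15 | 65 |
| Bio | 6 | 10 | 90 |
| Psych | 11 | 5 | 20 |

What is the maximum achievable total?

775

Meeting every minimum uses 15+0+15+10+5 = 45 hours, leaving 45.
Rank by expected points per hour: Psych 11 > Econ 10 > Bio 6 > Lit 3 > Calc 2.
Psych takes 15 more to reach its cap of 20 → 30 left.
Econ: +30 (room for 80) → 45. Pool exhausted.
Total = 10×45 + 3×15 + 6×10 + 11×20 = 775.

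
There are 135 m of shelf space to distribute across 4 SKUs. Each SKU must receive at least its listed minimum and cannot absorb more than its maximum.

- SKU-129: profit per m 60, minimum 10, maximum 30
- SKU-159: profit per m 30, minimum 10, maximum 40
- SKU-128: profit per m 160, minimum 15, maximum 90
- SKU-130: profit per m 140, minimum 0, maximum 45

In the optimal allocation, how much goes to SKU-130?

25

Meeting every minimum uses 10+10+15+0 = 35 m, leaving 100.
Order the SKUs by profit per m: SKU-128 160 > SKU-130 140 > SKU-129 60 > SKU-159 30.
Give SKU-128 75 more to hit its cap of 90 — 25 left.
SKU-130 has room for 45 more but only 25 remain, so it gets 25.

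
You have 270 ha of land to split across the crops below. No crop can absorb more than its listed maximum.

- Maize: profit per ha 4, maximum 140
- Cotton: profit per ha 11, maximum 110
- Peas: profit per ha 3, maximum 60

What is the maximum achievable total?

1830

Highest profit per ha first: Cotton 11 > Maize 4 > Peas 3.
Cotton: +110 to 110 (cap) ; 160 left.
Give Maize 140 to hit its cap of 140 ; 20 left.
Peas: +20 (room for 60) → 20. Pool exhausted.
Total = 4×140 + 11×110 + 3×20 = 1830.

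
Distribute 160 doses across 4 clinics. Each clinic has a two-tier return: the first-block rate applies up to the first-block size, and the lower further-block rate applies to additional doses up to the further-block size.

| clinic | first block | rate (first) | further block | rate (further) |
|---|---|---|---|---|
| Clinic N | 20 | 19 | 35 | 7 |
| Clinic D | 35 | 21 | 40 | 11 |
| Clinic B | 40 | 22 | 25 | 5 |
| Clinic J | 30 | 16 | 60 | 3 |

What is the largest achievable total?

Treat each block as its own option and order by rate: Clinic B/first 22 > Clinic D/first 21 > Clinic N/first 19 > Clinic J/first 16 > Clinic D/second 11 > Clinic N/second 7 > Clinic B/second 5 > Clinic J/second 3.
Clinic B first at 22: fill all 40 → 120 left.
Fill Clinic D first block (35 at 21) → 85 left.
Clinic N/first (19): +20 → 65 left.
Clinic J first at 16: fill all 30 → 35 left.
35 remain; put them into Clinic D second at 11.
Total = 22×40 + 21×35 + 19×20 + 16×30 + 11×35 = 2860.

2860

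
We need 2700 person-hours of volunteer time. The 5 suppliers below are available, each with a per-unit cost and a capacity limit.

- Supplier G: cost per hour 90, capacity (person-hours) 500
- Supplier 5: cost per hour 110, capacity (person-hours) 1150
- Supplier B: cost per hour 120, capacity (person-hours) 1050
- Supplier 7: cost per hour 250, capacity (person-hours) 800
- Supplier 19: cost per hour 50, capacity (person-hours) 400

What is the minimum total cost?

269500

Cheapest first:
Supplier 19 at 50: take all 400 person-hours ; 2300 still needed.
Supplier G (90): use full 500 ; 1800 person-hours to go.
Take 1150 from Supplier 5 at 110 ; need 650 more.
Supplier B at 120: take 650 of its 1050 ; requirement met.
Supplier 7: unused.
Cost = 400×50 + 500×90 + 1150×110 + 650×120 = 269500.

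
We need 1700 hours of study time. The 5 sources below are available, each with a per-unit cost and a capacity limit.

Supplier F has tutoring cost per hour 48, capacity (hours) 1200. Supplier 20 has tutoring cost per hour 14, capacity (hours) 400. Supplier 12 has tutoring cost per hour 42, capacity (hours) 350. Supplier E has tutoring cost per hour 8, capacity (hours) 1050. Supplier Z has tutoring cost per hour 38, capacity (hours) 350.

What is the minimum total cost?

Cheapest first:
Take 1050 from Supplier E at 8 ; need 650 more.
Supplier 20 (14): use full 400 ; 250 hours to go.
Supplier Z at 38: take 250 of its 350 ; requirement met.
Supplier 12, Supplier F: unused.
Cost = 1050×8 + 400×14 + 250×38 = 23500.

23500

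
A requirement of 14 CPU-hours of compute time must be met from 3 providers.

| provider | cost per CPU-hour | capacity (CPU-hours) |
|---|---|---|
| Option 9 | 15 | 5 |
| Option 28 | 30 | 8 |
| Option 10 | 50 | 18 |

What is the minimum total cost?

Fill from the cheapest provider first.
Option 9 at 15: take all 5 CPU-hours ; 9 still needed.
Option 28 (30): use full 8 ; 1 CPU-hours to go.
Take 1 from Option 10 at 50 to finish.
Cost = 5×15 + 8×30 + 1×50 = 365.

365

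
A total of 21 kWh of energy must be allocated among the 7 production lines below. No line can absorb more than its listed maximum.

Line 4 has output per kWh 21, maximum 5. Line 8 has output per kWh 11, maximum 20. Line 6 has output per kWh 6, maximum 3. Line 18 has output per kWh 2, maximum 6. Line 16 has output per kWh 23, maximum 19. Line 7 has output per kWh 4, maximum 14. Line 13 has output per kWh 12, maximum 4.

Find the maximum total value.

Order the production lines by output per kWh: Line 16 23 > Line 4 21 > Line 13 12 > Line 8 11 > Line 6 6 > Line 7 4 > Line 18 2.
Give Line 16 19 to hit its cap of 19 → 2 left.
Line 4: +2 (room for 5) → 2. Pool exhausted.
Total = 21×2 + 23×19 = 479.

479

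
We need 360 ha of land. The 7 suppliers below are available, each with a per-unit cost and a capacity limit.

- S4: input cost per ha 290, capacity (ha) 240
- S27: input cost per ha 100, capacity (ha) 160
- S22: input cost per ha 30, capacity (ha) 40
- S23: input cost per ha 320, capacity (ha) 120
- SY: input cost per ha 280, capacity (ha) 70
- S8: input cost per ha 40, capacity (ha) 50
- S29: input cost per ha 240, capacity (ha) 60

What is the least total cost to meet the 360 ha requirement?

Cheapest first:
S22 (30): use full 40 → 320 ha to go.
Take 50 from S8 at 40 → need 270 more.
Take 160 from S27 at 100 → need 110 more.
S29 at 240: take all 60 ha → 50 still needed.
SY (280): take the remaining 50 → done.
S4, S23: unused.
Cost = 40×30 + 50×40 + 160×100 + 60×240 + 50×280 = 47600.

47600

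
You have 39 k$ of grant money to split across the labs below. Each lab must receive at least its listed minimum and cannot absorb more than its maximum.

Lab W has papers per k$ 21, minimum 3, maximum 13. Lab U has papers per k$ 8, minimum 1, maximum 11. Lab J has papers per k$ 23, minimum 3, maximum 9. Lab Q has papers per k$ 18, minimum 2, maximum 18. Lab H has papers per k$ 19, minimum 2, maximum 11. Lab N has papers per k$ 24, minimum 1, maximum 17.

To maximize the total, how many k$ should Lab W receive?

Meeting every minimum uses 3+1+3+2+2+1 = 12 k$, leaving 27.
Rank by papers per k$: Lab N 24 > Lab J 23 > Lab W 21 > Lab H 19 > Lab Q 18 > Lab U 8.
Give Lab N 16 more to hit its cap of 17 → 11 left.
Lab J: +6 to 9 (cap) → 5 left.
Only 5 left; Lab W takes them to reach 8.

8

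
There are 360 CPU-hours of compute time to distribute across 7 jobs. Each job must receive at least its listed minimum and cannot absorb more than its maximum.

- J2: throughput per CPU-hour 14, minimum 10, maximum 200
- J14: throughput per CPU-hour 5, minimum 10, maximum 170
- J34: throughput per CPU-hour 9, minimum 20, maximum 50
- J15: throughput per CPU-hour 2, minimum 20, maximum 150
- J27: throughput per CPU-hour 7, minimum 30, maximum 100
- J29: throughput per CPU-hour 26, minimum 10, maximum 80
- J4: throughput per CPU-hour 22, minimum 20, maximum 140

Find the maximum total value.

Meeting every minimum uses 10+10+20+20+30+10+20 = 120 CPU-hours, leaving 240.
Order the jobs by throughput per CPU-hour: J29 26 > J4 22 > J2 14 > J34 9 > J27 7 > J14 5 > J15 2.
J29 takes 70 more to reach its cap of 80 → 170 left.
J4 takes 120 more to reach its cap of 140 → 50 left.
J2: +50 (room for 190) → 60. Pool exhausted.
Total = 14×60 + 5×10 + 9×20 + 2×20 + 7×30 + 26×80 + 22×140 = 6480.

6480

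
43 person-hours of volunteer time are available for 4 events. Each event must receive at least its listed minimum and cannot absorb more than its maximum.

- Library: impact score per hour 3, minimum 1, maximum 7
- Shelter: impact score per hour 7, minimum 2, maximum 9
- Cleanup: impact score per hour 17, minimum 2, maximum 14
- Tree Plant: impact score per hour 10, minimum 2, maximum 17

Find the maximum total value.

480

Meeting every minimum uses 1+2+2+2 = 7 person-hours, leaving 36.
Highest impact score per hour first: Cleanup 17 > Tree Plant 10 > Shelter 7 > Library 3.
Give Cleanup 12 more to hit its cap of 14 → 24 left.
Tree Plant: +15 to 17 (cap) → 9 left.
Shelter takes 7 more to reach its cap of 9 → 2 left.
Library has room for 6 more but only 2 remain, so it gets 3.
Total = 3×3 + 7×9 + 17×14 + 10×17 = 480.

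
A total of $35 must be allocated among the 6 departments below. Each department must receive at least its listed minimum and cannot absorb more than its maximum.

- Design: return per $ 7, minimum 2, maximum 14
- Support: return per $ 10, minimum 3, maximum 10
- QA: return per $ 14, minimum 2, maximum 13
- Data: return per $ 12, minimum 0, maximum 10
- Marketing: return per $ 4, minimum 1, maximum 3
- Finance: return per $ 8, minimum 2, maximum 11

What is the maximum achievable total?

406

Meeting every minimum uses 2+3+2+0+1+2 = 10 $, leaving 25.
Highest return per $ first: QA 14 > Data 12 > Support 10 > Finance 8 > Design 7 > Marketing 4.
QA: +11 to 13 (cap) — 14 left.
Data: +10 to 10 (cap) — 4 left.
Only 4 left; Support takes them to reach 7.
Total = 7×2 + 10×7 + 14×13 + 12×10 + 4×1 + 8×2 = 406.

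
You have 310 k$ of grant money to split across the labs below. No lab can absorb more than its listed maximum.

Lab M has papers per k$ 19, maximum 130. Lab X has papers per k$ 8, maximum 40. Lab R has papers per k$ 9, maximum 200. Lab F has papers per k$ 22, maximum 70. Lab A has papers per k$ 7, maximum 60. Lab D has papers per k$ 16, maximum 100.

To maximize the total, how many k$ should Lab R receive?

10

Highest papers per k$ first: Lab F 22 > Lab M 19 > Lab D 16 > Lab R 9 > Lab X 8 > Lab A 7.
Lab F: +70 to 70 (cap) — 240 left.
Lab M takes 130 to reach its cap of 130 — 110 left.
Give Lab D 100 to hit its cap of 100 — 10 left.
Lab R: +10 (room for 200) → 10. Pool exhausted.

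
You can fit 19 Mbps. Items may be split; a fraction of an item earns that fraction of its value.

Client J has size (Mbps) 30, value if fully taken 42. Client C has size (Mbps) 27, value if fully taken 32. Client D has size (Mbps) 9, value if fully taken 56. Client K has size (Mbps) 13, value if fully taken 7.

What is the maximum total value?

Best value per unit of size first: Client D 56/9≈6.22, Client J 42/30≈1.4, Client C 32/27≈1.19, Client K 7/13≈0.538.
All 9 Mbps of Client D fit (value 56) → 10 remain.
Fill the last 10 Mbps with part of Client J: 10/30 of it earns 14.
Total value = 70.

70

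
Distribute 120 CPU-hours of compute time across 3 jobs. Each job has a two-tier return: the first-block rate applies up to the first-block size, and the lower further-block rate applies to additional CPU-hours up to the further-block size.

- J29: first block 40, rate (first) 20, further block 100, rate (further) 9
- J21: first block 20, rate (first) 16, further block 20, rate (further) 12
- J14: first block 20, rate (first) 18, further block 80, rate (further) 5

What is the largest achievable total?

1900

Treat each block as its own option and order by rate: J29/tier1 20 > J14/tier1 18 > J21/tier1 16 > J21/tier2 12 > J29/tier2 9 > J14/tier2 5.
J29/tier1 (20): +40 → 80 left.
J14 tier1 at 18: fill all 20 → 60 left.
Fill J21 tier1 block (20 at 16) → 40 left.
Fill J21 tier2 block (20 at 12) → 20 left.
J29 tier2 at 9: only 20 left, fill 20.
Total = 20×40 + 18×20 + 16×20 + 12×20 + 9×20 = 1900.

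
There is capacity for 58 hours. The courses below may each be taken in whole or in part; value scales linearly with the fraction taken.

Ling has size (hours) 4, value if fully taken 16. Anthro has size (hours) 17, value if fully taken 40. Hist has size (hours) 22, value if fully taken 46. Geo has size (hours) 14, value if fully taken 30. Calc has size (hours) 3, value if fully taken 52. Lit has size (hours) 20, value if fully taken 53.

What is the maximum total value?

Rank by value-to-size ratio: Calc 52/3≈17.3, Ling 16/4≈4, Lit 53/20≈2.65, Anthro 40/17≈2.35, Geo 30/14≈2.14, Hist 46/22≈2.09.
Calc: take in full, 3 hours for value 52 ; 55 left.
Take all of Ling (4 hours, value 16) ; 51 hours left.
All 20 hours of Lit fit (value 53) ; 31 remain.
Take all of Anthro (17 hours, value 40) ; 14 hours left.
Geo: take in full, 14 hours for value 30 ; 0 left.
Total value = 191.

191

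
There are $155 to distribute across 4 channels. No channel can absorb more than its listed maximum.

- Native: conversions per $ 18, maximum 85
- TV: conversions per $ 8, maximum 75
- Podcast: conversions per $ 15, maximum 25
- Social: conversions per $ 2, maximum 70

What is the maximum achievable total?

2265

Highest conversions per $ first: Native 18 > Podcast 15 > TV 8 > Social 2.
Give Native 85 to hit its cap of 85 — 70 left.
Podcast takes 25 to reach its cap of 25 — 45 left.
Only 45 left; TV takes them to reach 45.
Total = 18×85 + 8×45 + 15×25 = 2265.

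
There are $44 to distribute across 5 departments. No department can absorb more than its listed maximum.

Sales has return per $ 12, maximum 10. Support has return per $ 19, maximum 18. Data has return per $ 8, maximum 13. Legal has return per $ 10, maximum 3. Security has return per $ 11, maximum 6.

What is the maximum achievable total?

Order the departments by return per $: Support 19 > Sales 12 > Security 11 > Legal 10 > Data 8.
Give Support 18 to hit its cap of 18 ; 26 left.
Sales takes 10 to reach its cap of 10 ; 16 left.
Security takes 6 to reach its cap of 6 ; 10 left.
Legal takes 3 to reach its cap of 3 ; 7 left.
Data: +7 (room for 13) → 7. Pool exhausted.
Total = 12×10 + 19×18 + 8×7 + 10×3 + 11×6 = 614.

614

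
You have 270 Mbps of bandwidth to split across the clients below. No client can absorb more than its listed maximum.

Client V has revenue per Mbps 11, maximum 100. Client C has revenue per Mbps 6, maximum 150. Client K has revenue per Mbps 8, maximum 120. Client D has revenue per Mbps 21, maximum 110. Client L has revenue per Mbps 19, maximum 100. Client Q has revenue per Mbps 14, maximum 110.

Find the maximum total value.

5050

Rank by revenue per Mbps: Client D 21 > Client L 19 > Client Q 14 > Client V 11 > Client K 8 > Client C 6.
Client D takes 110 to reach its cap of 110 → 160 left.
Client L takes 100 to reach its cap of 100 → 60 left.
Only 60 left; Client Q takes them to reach 60.
Total = 21×110 + 19×100 + 14×60 = 5050.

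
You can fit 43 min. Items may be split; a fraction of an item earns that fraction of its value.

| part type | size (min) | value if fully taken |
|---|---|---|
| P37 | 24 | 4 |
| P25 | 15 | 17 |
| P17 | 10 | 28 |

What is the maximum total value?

Sort by value density: P17 28/10≈2.8, P25 17/15≈1.13, P37 4/24≈0.167.
P17: take in full, 10 min for value 28 — 33 left.
All 15 min of P25 fit (value 17) — 18 remain.
18 min left: a 18/24 share of P37 gives 4×18/24 = 3.
Total value = 48.

48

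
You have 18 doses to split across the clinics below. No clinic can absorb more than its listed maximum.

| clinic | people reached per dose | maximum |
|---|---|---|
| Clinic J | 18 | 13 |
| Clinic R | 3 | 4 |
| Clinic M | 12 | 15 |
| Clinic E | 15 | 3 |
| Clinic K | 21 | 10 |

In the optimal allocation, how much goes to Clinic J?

8

Highest people reached per dose first: Clinic K 21 > Clinic J 18 > Clinic E 15 > Clinic M 12 > Clinic R 3.
Clinic K takes 10 to reach its cap of 10 — 8 left.
Clinic J has room for 13 but only 8 remain, so it gets 8.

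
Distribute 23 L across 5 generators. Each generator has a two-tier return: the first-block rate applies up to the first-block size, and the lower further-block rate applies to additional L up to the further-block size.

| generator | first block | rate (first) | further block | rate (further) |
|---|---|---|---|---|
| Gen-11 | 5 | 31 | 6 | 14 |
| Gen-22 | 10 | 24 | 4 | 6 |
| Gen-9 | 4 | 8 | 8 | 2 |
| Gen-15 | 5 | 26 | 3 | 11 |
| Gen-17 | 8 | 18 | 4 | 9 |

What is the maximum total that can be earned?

Order all 10 blocks by rate: Gen-11/T1 31 > Gen-15/T1 26 > Gen-22/T1 24 > Gen-17/T1 18 > Gen-11/T2 14 > Gen-15/T2 11 > Gen-17/T2 9 > Gen-9/T1 8 > Gen-22/T2 6 > Gen-9/T2 2.
Fill Gen-11 T1 block (5 at 31) ; 18 left.
Gen-15 T1 at 26: fill all 5 ; 13 left.
Gen-22/T1 (24): +10 ; 3 left.
Gen-17/T1: +3 of 8 at 18; pool empty.
Total = 31×5 + 26×5 + 24×10 + 18×3 = 579.

579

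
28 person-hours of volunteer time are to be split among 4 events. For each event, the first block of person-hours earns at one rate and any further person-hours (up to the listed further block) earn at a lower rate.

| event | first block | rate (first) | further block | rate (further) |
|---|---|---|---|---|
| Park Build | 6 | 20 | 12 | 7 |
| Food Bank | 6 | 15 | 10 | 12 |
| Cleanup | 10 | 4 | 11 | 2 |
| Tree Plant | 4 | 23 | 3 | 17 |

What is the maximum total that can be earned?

461

Rank every tier by rate: Tree Plant/T1 23 > Park Build/T1 20 > Tree Plant/T2 17 > Food Bank/T1 15 > Food Bank/T2 12 > Park Build/T2 7 > Cleanup/T1 4 > Cleanup/T2 2.
Tree Plant T1 at 23: fill all 4 ; 24 left.
Fill Park Build T1 block (6 at 20) ; 18 left.
Fill Tree Plant T2 block (3 at 17) ; 15 left.
Food Bank T1 at 15: fill all 6 ; 9 left.
Food Bank/T2: +9 of 10 at 12; pool empty.
Total = 23×4 + 20×6 + 17×3 + 15×6 + 12×9 = 461.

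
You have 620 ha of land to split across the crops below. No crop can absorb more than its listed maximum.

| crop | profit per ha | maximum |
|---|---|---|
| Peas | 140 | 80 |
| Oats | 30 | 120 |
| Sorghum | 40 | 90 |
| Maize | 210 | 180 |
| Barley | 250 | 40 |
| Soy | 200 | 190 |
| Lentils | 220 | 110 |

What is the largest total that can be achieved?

122000

Order the crops by profit per ha: Barley 250 > Lentils 220 > Maize 210 > Soy 200 > Peas 140 > Sorghum 40 > Oats 30.
Barley: +40 to 40 (cap) — 580 left.
Lentils: +110 to 110 (cap) — 470 left.
Maize takes 180 to reach its cap of 180 — 290 left.
Soy: +190 to 190 (cap) — 100 left.
Peas: +80 to 80 (cap) — 20 left.
Sorghum has room for 90 but only 20 remain, so it gets 20.
Total = 140×80 + 40×20 + 210×180 + 250×40 + 200×190 + 220×110 = 122000.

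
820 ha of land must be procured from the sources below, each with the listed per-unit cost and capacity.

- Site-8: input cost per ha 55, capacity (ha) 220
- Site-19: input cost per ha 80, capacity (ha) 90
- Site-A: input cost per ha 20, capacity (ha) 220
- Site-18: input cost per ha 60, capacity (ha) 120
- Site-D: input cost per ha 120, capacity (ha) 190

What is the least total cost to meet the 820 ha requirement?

51300

Cheapest first:
Take 220 from Site-A at 20 — need 600 more.
Site-8 (55): use full 220 — 380 ha to go.
Site-18 (60): use full 120 — 260 ha to go.
Site-19 (80): use full 90 — 170 ha to go.
Site-D at 120: take 170 of its 190 — requirement met.
Cost = 220×20 + 220×55 + 120×60 + 90×80 + 170×120 = 51300.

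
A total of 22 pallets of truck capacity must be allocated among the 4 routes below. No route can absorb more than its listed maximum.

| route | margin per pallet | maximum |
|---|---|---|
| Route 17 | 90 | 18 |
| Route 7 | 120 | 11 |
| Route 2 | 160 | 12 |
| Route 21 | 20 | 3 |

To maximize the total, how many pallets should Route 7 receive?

10

Rank by margin per pallet: Route 2 160 > Route 7 120 > Route 17 90 > Route 21 20.
Give Route 2 12 to hit its cap of 12 — 10 left.
Route 7 has room for 11 but only 10 remain, so it gets 10.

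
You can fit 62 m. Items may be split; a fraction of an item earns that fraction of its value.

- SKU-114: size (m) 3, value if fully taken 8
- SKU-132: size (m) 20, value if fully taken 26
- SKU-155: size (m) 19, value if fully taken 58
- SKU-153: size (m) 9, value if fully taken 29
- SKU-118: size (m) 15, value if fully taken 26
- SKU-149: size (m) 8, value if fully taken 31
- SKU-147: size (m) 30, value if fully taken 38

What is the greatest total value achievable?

162.4

Sort by value density: SKU-149 31/8≈3.88, SKU-153 29/9≈3.22, SKU-155 58/19≈3.05, SKU-114 8/3≈2.67, SKU-118 26/15≈1.73, SKU-132 26/20≈1.3, SKU-147 38/30≈1.27.
All 8 m of SKU-149 fit (value 31) → 54 remain.
SKU-153: take in full, 9 m for value 29 → 45 left.
Take all of SKU-155 (19 m, value 58) → 26 m left.
SKU-114: take in full, 3 m for value 8 → 23 left.
SKU-118: take in full, 15 m for value 26 → 8 left.
Fill the last 8 m with part of SKU-132: 8/20 of it earns 10.4.
Total value = 162.4.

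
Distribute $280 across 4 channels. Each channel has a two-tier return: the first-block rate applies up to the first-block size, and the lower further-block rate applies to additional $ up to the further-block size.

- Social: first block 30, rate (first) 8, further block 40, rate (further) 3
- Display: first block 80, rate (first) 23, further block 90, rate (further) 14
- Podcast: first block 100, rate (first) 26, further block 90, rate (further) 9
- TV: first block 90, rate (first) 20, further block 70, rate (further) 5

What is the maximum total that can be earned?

6380

Treat each block as its own option and order by rate: Podcast/T1 26 > Display/T1 23 > TV/T1 20 > Display/T2 14 > Podcast/T2 9 > Social/T1 8 > TV/T2 5 > Social/T2 3.
Podcast/T1 (26): +100 → 180 left.
Display/T1 (23): +80 → 100 left.
TV T1 at 20: fill all 90 → 10 left.
10 remain; put them into Display T2 at 14.
Total = 26×100 + 23×80 + 20×90 + 14×10 = 6380.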